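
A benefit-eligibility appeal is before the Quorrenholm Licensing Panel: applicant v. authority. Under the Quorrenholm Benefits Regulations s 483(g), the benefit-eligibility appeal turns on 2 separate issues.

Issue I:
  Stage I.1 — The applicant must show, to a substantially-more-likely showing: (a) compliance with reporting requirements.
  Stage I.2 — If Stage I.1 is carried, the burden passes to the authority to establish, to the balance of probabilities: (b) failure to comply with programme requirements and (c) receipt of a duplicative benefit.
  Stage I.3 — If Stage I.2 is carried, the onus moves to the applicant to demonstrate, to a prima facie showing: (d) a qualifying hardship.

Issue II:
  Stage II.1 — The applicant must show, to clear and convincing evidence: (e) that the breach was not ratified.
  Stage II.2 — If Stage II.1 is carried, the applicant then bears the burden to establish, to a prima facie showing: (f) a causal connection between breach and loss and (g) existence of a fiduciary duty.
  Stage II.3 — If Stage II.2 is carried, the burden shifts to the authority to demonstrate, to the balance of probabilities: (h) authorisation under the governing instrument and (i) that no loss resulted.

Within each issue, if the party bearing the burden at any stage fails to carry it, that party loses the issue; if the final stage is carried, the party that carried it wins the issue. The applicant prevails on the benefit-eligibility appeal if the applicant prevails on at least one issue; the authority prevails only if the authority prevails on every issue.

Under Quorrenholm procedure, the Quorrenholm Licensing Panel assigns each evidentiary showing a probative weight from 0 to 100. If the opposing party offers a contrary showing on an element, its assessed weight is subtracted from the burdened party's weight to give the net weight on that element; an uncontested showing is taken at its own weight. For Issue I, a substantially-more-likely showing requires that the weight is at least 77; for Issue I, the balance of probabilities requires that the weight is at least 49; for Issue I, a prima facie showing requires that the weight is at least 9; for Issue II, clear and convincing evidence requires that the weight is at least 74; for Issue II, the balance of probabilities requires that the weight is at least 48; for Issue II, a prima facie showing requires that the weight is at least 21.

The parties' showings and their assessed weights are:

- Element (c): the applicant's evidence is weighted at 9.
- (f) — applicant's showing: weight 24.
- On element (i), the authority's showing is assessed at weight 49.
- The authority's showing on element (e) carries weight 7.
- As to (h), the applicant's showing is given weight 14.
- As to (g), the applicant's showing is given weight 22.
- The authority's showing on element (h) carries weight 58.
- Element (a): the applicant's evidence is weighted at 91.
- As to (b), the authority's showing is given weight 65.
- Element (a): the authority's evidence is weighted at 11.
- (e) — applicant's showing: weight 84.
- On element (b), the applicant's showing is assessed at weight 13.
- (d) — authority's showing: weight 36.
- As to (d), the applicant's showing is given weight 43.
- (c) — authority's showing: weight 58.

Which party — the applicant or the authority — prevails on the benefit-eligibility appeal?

— Issue I —
Stage I.1 — burden on applicant; standard: a substantially-more-likely showing (weight is at least 77).
    (a): 91 − 11 = 80 ≥ 77 [met]
  Stage I.1 is satisfied; the onus moves to the authority.
Stage I.2 — burden on authority; standard: the balance of probabilities (weight is at least 49).
    (b): 65 − 13 = 52 ≥ 49 [met]
    (c): 58 − 9 = 49 ≥ 49 [met]
  All elements met. The burden passes to the applicant.
Stage I.3 — burden on applicant; standard: a prima facie showing (weight is at least 9).
    (d): 43 − 36 = 7 < 9 [not met]
  The applicant does not carry Stage I.3.
The analysis ends at Stage I.3; the authority prevails on this issue.
— Issue II —
At Stage II.1 the applicant must meet clear and convincing evidence (weight is at least 74): on (e) the weight is 84 less the opposing 7 gives net 77, which does reach 74, so (e) meets the standard.
  All elements met. The applicant retains the burden for Stage II.2.
At Stage II.2 the applicant must meet a prima facie showing (weight is at least 21): on (f) the weight is 24, ≥ 21, so (f) meets the standard; on (g) the weight is 22, ≥ 21, so (g) meets the standard.
  Stage II.2 carried; the burden shifts to the authority.
At Stage II.3 the authority must meet the balance of probabilities (weight is at least 48): on (h) the weight is 58 less the opposing 14 gives net 44, which does not reach 48, so (h) does not meet the standard; on (i) the weight is 49, which does reach 48, so (i) meets the standard.
  The authority does not carry Stage II.3.
So the applicant prevails on this issue.
Per-issue: Issue I → authority; Issue II → applicant. The applicant must prevail on at least one issue; overall, the applicant prevails.

applicant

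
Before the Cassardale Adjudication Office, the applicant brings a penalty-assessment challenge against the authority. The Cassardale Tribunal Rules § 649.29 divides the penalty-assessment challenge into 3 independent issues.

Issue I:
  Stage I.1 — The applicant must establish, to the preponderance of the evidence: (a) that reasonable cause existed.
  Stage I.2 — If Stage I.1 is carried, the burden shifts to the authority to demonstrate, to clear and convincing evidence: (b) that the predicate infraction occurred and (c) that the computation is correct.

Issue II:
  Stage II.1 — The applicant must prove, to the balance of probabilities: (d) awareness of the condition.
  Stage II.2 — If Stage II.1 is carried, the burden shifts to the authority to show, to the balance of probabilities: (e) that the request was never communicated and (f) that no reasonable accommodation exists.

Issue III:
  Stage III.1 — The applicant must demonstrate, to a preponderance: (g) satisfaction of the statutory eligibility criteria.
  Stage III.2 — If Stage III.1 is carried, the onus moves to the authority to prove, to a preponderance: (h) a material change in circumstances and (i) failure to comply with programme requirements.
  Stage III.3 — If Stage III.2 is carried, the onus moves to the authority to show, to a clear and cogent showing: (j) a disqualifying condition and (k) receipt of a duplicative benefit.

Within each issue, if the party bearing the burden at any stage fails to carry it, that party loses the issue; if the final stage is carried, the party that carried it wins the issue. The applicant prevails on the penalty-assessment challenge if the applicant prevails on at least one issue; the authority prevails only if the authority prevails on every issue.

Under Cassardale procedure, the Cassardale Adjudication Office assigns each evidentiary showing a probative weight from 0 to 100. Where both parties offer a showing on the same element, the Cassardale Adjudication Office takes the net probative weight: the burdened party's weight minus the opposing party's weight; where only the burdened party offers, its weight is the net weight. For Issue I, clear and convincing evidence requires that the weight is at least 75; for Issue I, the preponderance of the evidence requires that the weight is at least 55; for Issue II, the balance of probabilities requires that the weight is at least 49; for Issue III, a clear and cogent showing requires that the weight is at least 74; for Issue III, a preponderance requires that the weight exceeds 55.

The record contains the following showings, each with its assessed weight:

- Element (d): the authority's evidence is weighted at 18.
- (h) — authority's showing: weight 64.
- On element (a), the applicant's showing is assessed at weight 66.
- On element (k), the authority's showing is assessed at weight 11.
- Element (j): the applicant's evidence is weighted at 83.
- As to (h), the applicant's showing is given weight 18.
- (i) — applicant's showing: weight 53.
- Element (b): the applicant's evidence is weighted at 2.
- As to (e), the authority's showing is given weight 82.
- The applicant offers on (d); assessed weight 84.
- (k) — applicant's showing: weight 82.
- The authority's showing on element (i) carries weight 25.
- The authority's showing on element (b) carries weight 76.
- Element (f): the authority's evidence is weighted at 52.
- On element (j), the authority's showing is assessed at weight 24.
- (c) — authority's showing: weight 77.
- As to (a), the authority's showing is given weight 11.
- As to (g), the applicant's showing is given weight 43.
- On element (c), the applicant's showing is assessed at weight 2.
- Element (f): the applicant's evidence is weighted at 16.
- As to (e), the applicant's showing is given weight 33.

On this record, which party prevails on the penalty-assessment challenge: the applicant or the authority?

applicant

— Issue I —
At Stage I.1 the applicant must meet the preponderance of the evidence (weight is at least 55): on (a) the weight is 66 less the opposing 11 gives net 55, which does reach 55, so (a) meets the standard.
  Stage I.1 is satisfied; the onus moves to the authority.
At Stage I.2 the authority must meet clear and convincing evidence (weight is at least 75): on (b) the weight is 76 less the opposing 2 gives net 74, which does not reach 75, so (b) does not meet the standard; on (c) the weight is 77 less the opposing 2 gives net 75, which does reach 75, so (c) meets the standard.
  Not every element is met, so the authority fails to carry Stage I.2.
The applicant prevails on this issue.
— Issue II —
At Stage II.1 the applicant must meet the balance of probabilities (weight is at least 49): on (d) the weight is 84 less the opposing 18 gives net 66, which does reach 49, so (d) meets the standard.
  Stage II.1 is satisfied; the onus moves to the authority.
At Stage II.2 the authority must meet the balance of probabilities (weight is at least 49): on (e) the weight is 82 less the opposing 33 gives net 49, ≥ 49, so (e) meets the standard; on (f) the weight is 52 less the opposing 16 gives net 36, < 49, so (f) does not meet the standard.
  Stage II.2 not carried; the authority fails its burden.
The analysis ends at Stage II.2; the applicant prevails on this issue.
— Issue III —
Stage III.1 (applicant, a preponderance, weight exceeds 55): (g) 43 ≤ 55 — fails.
  The applicant does not carry Stage III.1.
So the authority prevails on this issue.
Per-issue: Issue I → applicant; Issue II → applicant; Issue III → authority. The applicant must prevail on at least one issue; overall, the applicant prevails.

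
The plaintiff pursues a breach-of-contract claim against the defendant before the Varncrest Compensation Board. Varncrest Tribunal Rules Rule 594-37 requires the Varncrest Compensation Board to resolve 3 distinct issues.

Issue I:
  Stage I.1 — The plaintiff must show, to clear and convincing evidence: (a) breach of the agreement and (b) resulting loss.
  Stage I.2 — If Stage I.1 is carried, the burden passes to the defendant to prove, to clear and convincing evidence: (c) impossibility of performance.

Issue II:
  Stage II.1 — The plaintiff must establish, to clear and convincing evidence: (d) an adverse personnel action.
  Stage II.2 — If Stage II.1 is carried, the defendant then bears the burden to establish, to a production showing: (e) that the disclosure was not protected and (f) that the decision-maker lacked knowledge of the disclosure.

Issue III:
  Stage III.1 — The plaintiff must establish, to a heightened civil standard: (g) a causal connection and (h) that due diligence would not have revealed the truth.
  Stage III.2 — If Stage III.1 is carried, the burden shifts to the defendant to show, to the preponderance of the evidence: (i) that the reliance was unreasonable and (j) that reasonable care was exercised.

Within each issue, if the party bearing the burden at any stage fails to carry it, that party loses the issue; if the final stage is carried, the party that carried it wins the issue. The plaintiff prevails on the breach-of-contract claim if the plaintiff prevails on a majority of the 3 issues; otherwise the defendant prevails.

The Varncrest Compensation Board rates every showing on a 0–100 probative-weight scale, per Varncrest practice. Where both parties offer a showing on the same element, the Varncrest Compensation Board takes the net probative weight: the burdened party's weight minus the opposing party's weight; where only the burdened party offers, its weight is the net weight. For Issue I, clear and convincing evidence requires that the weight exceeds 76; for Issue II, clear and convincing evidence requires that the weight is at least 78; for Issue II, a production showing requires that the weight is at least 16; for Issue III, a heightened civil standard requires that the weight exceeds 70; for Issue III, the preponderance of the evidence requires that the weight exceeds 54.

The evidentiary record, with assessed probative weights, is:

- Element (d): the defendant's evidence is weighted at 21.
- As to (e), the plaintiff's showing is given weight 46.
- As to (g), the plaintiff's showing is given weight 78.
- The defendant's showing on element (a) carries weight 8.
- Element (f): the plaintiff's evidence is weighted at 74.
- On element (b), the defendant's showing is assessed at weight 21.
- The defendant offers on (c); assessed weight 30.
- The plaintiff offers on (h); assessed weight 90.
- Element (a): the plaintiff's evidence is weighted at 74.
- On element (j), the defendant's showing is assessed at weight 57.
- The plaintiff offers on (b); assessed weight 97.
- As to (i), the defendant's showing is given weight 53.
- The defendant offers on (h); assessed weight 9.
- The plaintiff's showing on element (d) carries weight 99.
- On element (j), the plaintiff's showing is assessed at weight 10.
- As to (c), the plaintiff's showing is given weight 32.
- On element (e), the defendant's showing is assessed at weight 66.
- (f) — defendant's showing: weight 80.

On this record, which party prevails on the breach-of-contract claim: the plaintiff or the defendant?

plaintiff

— Issue I —
Stage I.1 — burden on plaintiff; standard: clear and convincing evidence (weight exceeds 76).
    (a): 74 − 8 = 66 ≤ 76 [not met]
    (b): 97 − 21 = 76 ≤ 76 [not met]
  Not every element is met, so the plaintiff fails to carry Stage I.1.
The defendant prevails on this issue.
— Issue II —
Stage II.1 — burden on plaintiff; standard: clear and convincing evidence (weight is at least 78).
    (d): 99 − 21 = 78 ≥ 78 [met]
  Stage II.1 is satisfied; the onus moves to the defendant.
Stage II.2 — burden on defendant; standard: a production showing (weight is at least 16).
    (e): 66 − 46 = 20 ≥ 16 [met]
    (f): 80 − 74 = 6 < 16 [not met]
  Not every element is met, so the defendant fails to carry Stage II.2.
The analysis ends at Stage II.2; the plaintiff prevails on this issue.
— Issue III —
Stage III.1 — burden on plaintiff; standard: a heightened civil standard (weight exceeds 70).
    (g): 78 > 70 [met]
    (h): 90 − 9 = 81 > 70 [met]
  Stage III.1 carried; the burden shifts to the defendant.
Stage III.2 — burden on defendant; standard: the preponderance of the evidence (weight exceeds 54).
    (i): 53 ≤ 54 [not met]
    (j): 57 − 10 = 47 ≤ 54 [not met]
  Stage III.2 not carried; the defendant fails its burden.
So the plaintiff prevails on this issue.
Per-issue: Issue I → defendant; Issue II → plaintiff; Issue III → plaintiff. The plaintiff must prevail on a majority of issues; overall, the plaintiff prevails.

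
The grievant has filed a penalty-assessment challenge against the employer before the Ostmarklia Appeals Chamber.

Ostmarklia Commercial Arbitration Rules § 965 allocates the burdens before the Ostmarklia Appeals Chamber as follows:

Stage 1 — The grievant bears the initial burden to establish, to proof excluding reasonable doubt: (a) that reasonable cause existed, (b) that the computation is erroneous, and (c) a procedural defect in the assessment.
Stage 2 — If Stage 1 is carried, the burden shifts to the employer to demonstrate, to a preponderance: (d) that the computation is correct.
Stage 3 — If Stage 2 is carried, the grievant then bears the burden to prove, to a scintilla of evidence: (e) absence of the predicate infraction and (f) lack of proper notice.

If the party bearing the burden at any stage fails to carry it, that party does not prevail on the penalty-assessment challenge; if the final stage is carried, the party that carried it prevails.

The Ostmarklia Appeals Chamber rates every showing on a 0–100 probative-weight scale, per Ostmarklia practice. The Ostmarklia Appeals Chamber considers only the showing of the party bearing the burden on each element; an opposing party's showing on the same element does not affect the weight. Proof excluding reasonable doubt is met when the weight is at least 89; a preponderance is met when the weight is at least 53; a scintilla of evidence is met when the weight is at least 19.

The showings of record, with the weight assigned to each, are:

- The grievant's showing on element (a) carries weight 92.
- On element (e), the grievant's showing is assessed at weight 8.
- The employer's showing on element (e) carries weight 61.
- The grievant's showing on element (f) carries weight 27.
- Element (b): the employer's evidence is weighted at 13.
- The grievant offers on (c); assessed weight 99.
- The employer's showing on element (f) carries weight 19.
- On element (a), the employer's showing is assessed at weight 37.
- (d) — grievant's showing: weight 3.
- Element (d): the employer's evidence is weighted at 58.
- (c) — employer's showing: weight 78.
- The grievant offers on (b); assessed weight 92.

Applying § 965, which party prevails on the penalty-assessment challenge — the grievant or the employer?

employer

Stage 1 (grievant, proof excluding reasonable doubt, weight is at least 89): (a) 92 (employer's 37 disregarded) ≥ 89 — meets; (b) 92 (employer's 13 disregarded) ≥ 89 — meets; (c) 99 (employer's 78 disregarded) ≥ 89 — meets.
  All elements met. The burden passes to the employer.
Stage 2 (employer, a preponderance, weight is at least 53): (d) 58 (grievant's 3 disregarded) ≥ 53 — meets.
  All elements met. The burden passes to the grievant.
Stage 3 (grievant, a scintilla of evidence, weight is at least 19): (e) 8 (employer's 61 disregarded) < 19 — fails; (f) 27 (employer's 19 disregarded) ≥ 19 — meets.
  Stage 3 not carried; the grievant fails its burden.
The employer prevails.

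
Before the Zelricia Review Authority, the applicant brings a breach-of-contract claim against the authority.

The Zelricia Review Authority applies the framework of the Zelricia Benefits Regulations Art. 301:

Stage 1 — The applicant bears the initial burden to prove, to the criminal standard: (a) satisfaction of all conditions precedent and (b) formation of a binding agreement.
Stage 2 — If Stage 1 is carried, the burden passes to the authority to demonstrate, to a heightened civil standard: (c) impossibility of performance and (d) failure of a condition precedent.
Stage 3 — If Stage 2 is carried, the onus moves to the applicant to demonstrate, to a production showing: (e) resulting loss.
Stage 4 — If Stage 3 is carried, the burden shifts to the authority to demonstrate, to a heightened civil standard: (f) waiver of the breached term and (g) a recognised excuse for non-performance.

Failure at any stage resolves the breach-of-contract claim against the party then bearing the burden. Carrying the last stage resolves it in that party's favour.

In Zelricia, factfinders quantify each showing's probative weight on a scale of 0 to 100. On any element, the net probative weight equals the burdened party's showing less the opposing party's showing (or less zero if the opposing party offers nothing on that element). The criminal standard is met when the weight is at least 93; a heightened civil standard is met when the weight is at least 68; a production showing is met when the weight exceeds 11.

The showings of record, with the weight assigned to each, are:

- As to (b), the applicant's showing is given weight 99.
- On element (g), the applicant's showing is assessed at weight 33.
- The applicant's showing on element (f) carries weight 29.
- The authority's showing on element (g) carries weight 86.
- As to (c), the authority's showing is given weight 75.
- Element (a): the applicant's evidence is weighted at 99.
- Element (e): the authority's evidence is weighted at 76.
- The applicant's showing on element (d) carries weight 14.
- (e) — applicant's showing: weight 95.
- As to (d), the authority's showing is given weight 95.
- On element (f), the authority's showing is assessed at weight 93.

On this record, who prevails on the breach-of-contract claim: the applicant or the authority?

Stage 1 (applicant, the criminal standard, weight is at least 93): (a) 99 ≥ 93 — meets; (b) 99 ≥ 93 — meets.
  The applicant carries Stage 1; the authority now bears the burden.
Stage 2 (authority, a heightened civil standard, weight is at least 68): (c) 75 ≥ 68 — meets; (d) net 95−14=81 ≥ 68 — meets.
  Stage 2 carried; the burden shifts to the applicant.
Stage 3 (applicant, a production showing, weight exceeds 11): (e) net 95−76=19 > 11 — meets.
  All elements met. The burden passes to the authority.
Stage 4 (authority, a heightened civil standard, weight is at least 68): (f) net 93−29=64 < 68 — fails; (g) net 86−33=53 < 68 — fails.
  The authority does not carry Stage 4.
The analysis ends at Stage 4; the applicant prevails.

applicant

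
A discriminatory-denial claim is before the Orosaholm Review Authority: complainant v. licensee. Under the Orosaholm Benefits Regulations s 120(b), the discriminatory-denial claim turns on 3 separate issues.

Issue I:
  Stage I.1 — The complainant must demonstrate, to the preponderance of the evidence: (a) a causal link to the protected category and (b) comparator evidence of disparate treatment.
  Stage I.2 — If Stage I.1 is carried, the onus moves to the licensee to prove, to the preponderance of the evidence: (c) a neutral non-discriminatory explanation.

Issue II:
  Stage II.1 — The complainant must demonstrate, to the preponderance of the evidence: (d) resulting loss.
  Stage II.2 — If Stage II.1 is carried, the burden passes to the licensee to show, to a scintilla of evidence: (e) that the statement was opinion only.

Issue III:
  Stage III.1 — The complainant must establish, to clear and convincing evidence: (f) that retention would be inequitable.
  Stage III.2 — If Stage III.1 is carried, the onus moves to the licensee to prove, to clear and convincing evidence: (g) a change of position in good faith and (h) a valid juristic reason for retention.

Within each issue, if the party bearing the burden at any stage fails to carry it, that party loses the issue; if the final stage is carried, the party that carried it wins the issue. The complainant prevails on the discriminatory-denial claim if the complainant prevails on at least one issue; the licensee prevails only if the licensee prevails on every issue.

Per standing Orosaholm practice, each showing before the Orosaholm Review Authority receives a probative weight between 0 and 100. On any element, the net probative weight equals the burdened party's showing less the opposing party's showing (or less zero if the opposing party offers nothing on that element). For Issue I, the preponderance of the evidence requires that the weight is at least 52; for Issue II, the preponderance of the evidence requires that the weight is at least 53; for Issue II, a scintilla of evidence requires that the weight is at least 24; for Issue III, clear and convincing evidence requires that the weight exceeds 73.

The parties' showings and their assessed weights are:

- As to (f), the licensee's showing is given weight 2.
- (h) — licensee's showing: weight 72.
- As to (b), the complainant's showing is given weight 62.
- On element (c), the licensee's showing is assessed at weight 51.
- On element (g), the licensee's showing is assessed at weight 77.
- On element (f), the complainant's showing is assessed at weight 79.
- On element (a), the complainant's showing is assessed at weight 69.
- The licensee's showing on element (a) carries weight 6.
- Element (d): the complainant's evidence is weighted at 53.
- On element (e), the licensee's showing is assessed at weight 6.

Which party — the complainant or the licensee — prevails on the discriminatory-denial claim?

complainant

— Issue I —
Stage I.1 — burden on complainant; standard: the preponderance of the evidence (weight is at least 52).
    (a): 69 − 6 = 63 ≥ 52 [met]
    (b): 62 ≥ 52 [met]
  Stage I.1 carried; the burden shifts to the licensee.
Stage I.2 — burden on licensee; standard: the preponderance of the evidence (weight is at least 52).
    (c): 51 < 52 [not met]
  The licensee does not carry Stage I.2.
The complainant prevails on this issue.
— Issue II —
Stage II.1 — burden on complainant; standard: the preponderance of the evidence (weight is at least 53).
    (d): 53 ≥ 53 [met]
  Stage II.1 carried; the burden shifts to the licensee.
Stage II.2 — burden on licensee; standard: a scintilla of evidence (weight is at least 24).
    (e): 6 < 24 [not met]
  Stage II.2 not carried; the licensee fails its burden.
So the complainant prevails on this issue.
— Issue III —
At Stage III.1 the complainant must meet clear and convincing evidence (weight exceeds 73): on (f) the weight is 79 less the opposing 2 gives net 77, which does exceed 73, so (f) meets the standard.
  All elements met. The burden passes to the licensee.
At Stage III.2 the licensee must meet clear and convincing evidence (weight exceeds 73): on (g) the weight is 77, which does exceed 73, so (g) meets the standard; on (h) the weight is 72, ≤ 73, so (h) does not meet the standard.
  Not every element is met, so the licensee fails to carry Stage III.2.
So the complainant prevails on this issue.
Per-issue: Issue I → complainant; Issue II → complainant; Issue III → complainant. The complainant must prevail on at least one issue; overall, the complainant prevails.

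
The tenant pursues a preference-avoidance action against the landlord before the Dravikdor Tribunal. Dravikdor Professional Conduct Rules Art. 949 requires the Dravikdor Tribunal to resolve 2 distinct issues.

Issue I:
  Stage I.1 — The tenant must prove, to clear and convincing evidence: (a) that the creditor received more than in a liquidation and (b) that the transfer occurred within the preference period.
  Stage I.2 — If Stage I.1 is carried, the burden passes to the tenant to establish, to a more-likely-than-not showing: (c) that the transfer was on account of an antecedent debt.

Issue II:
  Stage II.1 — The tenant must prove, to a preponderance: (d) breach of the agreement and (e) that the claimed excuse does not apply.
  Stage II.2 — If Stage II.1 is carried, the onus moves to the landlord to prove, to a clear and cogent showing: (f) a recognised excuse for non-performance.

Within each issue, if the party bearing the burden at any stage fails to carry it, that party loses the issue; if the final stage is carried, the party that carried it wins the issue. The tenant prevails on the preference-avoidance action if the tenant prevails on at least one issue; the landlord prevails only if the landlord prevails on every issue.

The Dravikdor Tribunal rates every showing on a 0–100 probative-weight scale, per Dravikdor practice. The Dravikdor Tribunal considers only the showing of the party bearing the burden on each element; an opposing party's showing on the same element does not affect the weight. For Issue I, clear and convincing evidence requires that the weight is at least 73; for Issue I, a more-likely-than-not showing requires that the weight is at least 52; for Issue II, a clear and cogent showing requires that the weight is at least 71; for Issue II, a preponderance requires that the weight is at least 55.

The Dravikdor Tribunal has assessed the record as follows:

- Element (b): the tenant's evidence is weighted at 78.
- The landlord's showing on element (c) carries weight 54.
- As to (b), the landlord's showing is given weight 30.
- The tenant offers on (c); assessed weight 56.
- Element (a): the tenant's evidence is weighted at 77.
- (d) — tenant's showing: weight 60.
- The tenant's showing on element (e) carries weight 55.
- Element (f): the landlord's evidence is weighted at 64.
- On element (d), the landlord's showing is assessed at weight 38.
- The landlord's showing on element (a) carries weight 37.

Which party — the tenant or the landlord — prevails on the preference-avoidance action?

tenant

— Issue I —
At Stage I.1 the tenant must meet clear and convincing evidence (weight is at least 73): on (a) the weight is 77 (the landlord's 37 is given no effect), which does reach 73, so (a) meets the standard; on (b) the weight is 78 (the landlord's 30 is given no effect), ≥ 73, so (b) meets the standard.
  Stage I.1 carried; the burden remains with the tenant.
At Stage I.2 the tenant must meet a more-likely-than-not showing (weight is at least 52): on (c) the weight is 56 (the landlord's 54 is given no effect), which does reach 52, so (c) meets the standard.
  The tenant carries the last stage.
All stages carried — the tenant prevails on this issue.
— Issue II —
Stage II.1 — burden on tenant; standard: a preponderance (weight is at least 55).
    (d): 60 (landlord's 38 disregarded) ≥ 55 [met]
    (e): 55 ≥ 55 [met]
  All elements met. The burden passes to the landlord.
Stage II.2 — burden on landlord; standard: a clear and cogent showing (weight is at least 71).
    (f): 64 < 71 [not met]
  Stage II.2 not carried; the landlord fails its burden.
The analysis ends at Stage II.2; the tenant prevails on this issue.
Per-issue: Issue I → tenant; Issue II → tenant. The tenant must prevail on at least one issue; overall, the tenant prevails.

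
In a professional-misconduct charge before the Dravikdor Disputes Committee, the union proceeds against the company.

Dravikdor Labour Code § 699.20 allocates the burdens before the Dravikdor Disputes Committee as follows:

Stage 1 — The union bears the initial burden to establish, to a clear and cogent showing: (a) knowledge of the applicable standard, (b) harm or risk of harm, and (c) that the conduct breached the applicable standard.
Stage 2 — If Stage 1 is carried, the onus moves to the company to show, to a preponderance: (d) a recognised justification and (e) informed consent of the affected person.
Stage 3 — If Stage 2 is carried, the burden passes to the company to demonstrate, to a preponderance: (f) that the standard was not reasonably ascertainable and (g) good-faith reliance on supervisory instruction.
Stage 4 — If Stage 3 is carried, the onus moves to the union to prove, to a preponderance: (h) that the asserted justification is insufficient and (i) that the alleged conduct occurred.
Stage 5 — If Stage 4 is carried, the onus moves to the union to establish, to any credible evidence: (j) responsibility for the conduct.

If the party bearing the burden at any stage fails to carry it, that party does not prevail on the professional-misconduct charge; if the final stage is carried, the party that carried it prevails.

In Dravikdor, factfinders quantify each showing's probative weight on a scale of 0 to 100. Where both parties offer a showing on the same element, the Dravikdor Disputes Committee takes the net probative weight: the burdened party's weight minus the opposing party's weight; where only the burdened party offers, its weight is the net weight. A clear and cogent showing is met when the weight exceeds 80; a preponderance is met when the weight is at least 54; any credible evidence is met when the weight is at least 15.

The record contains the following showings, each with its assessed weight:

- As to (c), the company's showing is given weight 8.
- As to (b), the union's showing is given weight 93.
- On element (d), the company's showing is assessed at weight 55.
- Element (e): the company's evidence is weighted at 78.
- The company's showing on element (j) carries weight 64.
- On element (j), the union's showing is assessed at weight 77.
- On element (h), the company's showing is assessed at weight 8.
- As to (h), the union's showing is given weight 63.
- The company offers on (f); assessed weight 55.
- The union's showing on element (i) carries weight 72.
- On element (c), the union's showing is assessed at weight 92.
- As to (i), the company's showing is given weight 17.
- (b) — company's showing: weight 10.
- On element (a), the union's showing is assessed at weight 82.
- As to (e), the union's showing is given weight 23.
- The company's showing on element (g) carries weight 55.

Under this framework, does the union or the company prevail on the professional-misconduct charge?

Stage 1 — burden on union; standard: a clear and cogent showing (weight exceeds 80).
    (a): 82 > 80 [met]
    (b): 93 − 10 = 83 > 80 [met]
    (c): 92 − 8 = 84 > 80 [met]
  The union carries Stage 1; the company now bears the burden.
Stage 2 — burden on company; standard: a preponderance (weight is at least 54).
    (d): 55 ≥ 54 [met]
    (e): 78 − 23 = 55 ≥ 54 [met]
  Stage 2 carried; the burden remains with the company.
Stage 3 — burden on company; standard: a preponderance (weight is at least 54).
    (f): 55 ≥ 54 [met]
    (g): 55 ≥ 54 [met]
  The company carries Stage 3; the union now bears the burden.
Stage 4 — burden on union; standard: a preponderance (weight is at least 54).
    (h): 63 − 8 = 55 ≥ 54 [met]
    (i): 72 − 17 = 55 ≥ 54 [met]
  Stage 4 is satisfied; the union continues to bear the burden.
Stage 5 — burden on union; standard: any credible evidence (weight is at least 15).
    (j): 77 − 64 = 13 < 15 [not met]
  Stage 5 not carried; the union fails its burden.
The company prevails.

company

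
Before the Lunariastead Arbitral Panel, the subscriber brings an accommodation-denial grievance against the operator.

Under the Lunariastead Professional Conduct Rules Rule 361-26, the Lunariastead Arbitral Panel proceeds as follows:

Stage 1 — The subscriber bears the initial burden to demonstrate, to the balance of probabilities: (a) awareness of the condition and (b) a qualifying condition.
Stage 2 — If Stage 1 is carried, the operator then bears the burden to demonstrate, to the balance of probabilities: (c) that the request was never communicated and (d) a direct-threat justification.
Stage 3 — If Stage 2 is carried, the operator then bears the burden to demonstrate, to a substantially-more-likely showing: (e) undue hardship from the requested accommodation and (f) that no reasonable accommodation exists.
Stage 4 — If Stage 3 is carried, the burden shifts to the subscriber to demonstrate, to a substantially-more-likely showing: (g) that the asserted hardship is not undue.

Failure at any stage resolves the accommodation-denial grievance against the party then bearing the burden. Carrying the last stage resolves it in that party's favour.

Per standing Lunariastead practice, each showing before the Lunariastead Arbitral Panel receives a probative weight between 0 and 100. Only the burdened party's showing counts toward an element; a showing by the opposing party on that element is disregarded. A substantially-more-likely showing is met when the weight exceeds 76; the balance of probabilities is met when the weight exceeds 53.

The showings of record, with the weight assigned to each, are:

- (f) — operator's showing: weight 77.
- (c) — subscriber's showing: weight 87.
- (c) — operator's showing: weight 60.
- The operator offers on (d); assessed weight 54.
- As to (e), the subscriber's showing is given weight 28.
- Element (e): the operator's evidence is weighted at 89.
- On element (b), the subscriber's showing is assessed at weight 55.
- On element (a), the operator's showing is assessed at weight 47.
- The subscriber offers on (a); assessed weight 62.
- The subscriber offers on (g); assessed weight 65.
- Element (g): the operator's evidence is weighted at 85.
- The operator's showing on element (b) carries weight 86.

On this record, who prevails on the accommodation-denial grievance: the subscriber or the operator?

Stage 1 (subscriber, the balance of probabilities, weight exceeds 53): (a) 62 (operator's 47 disregarded) > 53 — meets; (b) 55 (operator's 86 disregarded) > 53 — meets.
  Stage 1 carried; the burden shifts to the operator.
Stage 2 (operator, the balance of probabilities, weight exceeds 53): (c) 60 (subscriber's 87 disregarded) > 53 — meets; (d) 54 > 53 — meets.
  Stage 2 is satisfied; the operator continues to bear the burden.
Stage 3 (operator, a substantially-more-likely showing, weight exceeds 76): (e) 89 (subscriber's 28 disregarded) > 76 — meets; (f) 77 > 76 — meets.
  The operator carries Stage 3; the subscriber now bears the burden.
Stage 4 (subscriber, a substantially-more-likely showing, weight exceeds 76): (g) 65 (operator's 85 disregarded) ≤ 76 — fails.
  Not every element is met, so the subscriber fails to carry Stage 4.
The analysis ends at Stage 4; the operator prevails.

operator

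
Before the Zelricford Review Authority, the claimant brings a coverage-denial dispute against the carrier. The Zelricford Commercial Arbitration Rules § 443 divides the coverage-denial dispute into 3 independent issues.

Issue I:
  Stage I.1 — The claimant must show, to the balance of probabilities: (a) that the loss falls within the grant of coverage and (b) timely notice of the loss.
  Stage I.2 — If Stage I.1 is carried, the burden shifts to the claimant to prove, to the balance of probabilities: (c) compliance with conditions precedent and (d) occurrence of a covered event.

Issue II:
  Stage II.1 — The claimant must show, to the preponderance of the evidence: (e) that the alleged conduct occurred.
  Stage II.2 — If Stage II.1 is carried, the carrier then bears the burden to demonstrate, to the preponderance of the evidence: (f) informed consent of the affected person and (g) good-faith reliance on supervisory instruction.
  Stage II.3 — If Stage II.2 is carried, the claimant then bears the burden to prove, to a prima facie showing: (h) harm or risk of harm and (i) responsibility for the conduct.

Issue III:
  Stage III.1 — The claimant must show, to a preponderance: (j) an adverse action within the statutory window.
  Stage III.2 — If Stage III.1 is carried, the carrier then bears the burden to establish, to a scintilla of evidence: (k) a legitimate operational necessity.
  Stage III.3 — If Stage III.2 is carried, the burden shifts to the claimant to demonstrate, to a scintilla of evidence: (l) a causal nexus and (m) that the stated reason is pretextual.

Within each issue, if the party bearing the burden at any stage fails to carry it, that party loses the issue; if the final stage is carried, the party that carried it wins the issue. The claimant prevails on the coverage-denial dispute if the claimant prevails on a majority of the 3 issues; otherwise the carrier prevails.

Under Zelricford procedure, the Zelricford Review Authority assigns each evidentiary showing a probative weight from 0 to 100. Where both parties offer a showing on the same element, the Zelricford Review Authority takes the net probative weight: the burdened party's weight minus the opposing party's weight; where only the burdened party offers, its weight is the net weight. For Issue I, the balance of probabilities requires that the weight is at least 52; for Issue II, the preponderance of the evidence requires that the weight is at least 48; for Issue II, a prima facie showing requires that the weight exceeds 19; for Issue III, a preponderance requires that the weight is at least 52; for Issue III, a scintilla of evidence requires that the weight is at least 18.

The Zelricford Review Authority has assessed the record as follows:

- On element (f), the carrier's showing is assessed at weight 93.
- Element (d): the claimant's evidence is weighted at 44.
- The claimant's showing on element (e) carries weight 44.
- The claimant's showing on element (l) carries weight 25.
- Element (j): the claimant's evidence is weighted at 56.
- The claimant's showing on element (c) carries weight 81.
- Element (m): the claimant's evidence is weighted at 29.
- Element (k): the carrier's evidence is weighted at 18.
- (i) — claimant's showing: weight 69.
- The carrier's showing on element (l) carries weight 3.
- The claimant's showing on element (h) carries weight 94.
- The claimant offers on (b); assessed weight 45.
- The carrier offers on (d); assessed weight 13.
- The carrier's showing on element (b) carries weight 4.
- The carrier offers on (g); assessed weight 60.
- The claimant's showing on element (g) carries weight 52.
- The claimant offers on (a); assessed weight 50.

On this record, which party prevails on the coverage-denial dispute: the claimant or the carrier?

carrier

— Issue I —
At Stage I.1 the claimant must meet the balance of probabilities (weight is at least 52): on (a) the weight is 50, < 52, so (a) does not meet the standard; on (b) the weight is 45 less the opposing 4 gives net 41, which does not reach 52, so (b) does not meet the standard.
  The claimant does not carry Stage I.1.
The carrier prevails on this issue.
— Issue II —
Stage II.1 (claimant, the preponderance of the evidence, weight is at least 48): (e) 44 < 48 — fails.
  Stage II.1 not carried; the claimant fails its burden.
The analysis ends at Stage II.1; the carrier prevails on this issue.
— Issue III —
Stage III.1 (claimant, a preponderance, weight is at least 52): (j) 56 ≥ 52 — meets.
  All elements met. The burden passes to the carrier.
Stage III.2 (carrier, a scintilla of evidence, weight is at least 18): (k) 18 ≥ 18 — meets.
  All elements met. The burden passes to the claimant.
Stage III.3 (claimant, a scintilla of evidence, weight is at least 18): (l) net 25−3=22 ≥ 18 — meets; (m) 29 ≥ 18 — meets.
  All elements met at the final stage.
With every stage satisfied, the claimant prevails on this issue.
Per-issue: Issue I → carrier; Issue II → carrier; Issue III → claimant. The claimant must prevail on a majority of issues; overall, the carrier prevails.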